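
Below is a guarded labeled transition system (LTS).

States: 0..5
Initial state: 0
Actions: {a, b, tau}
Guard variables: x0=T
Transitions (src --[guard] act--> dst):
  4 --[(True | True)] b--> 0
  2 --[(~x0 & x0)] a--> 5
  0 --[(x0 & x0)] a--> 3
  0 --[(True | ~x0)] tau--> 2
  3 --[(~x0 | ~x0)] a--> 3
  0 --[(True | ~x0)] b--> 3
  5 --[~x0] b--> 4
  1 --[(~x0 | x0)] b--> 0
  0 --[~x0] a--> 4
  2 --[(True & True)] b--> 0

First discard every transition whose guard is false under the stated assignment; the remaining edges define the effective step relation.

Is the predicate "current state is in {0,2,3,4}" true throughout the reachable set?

Allowed set {0,2,3,4}
Reach set: {0,2,3}
  0: ✓
  2: ✓
  3: ✓

Answer: INVARIANT HOLDS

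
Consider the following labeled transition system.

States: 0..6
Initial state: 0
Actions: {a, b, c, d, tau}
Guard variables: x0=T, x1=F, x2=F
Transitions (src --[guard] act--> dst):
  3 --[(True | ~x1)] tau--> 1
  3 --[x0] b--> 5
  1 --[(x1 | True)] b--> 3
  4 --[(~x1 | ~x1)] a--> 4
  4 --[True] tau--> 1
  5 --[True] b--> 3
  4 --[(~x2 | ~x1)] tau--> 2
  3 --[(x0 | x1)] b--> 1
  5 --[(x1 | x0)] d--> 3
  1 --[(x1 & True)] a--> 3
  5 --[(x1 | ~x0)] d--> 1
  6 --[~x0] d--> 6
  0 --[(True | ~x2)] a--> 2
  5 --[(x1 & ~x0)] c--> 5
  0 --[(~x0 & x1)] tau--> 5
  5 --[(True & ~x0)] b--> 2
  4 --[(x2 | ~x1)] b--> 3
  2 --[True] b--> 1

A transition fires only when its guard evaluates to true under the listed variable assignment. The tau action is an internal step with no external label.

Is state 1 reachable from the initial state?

12 transition(s) survive guard evaluation.
L0 = {0}
L1 = {2}  now seen {0,2}
L2 = {1}  now seen {0,1,2}
L3 = {3}  now seen {0,1,2,3}
L4 = {5}  now seen {0,1,2,3,5}
Reachable = {0,1,2,3,5}
Path to 1: a·b

Answer: REACHABLE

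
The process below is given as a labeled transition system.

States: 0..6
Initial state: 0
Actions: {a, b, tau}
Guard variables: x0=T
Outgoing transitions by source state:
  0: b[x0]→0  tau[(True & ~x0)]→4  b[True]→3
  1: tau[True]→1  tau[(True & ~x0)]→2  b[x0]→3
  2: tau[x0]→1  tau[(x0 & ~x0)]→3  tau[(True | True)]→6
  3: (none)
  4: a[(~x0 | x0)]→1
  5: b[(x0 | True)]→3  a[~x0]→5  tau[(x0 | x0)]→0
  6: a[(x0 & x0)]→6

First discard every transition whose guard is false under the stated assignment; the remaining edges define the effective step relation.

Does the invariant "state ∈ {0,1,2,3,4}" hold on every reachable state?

Allowed set {0,1,2,3,4}
R = {0,3}
  0: ✓
  3: ✓

Answer: INVARIANT HOLDS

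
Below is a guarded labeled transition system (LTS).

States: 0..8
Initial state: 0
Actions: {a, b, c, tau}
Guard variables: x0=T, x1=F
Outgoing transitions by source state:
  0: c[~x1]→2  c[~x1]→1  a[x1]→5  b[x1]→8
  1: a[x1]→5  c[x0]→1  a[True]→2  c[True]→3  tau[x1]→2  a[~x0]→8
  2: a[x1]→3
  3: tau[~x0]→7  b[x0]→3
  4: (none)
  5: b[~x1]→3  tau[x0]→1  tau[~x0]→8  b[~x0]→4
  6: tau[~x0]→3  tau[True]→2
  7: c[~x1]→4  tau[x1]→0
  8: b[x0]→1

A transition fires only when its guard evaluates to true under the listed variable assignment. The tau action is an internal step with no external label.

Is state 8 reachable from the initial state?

Answer: UNREACHABLE

Working:
Guard filter leaves 11 enabled edge(s).
depth 0: {0}
depth 1: {1,2}  now seen {0,1,2}
depth 2: {3}  now seen {0,1,2,3}
Reach set: {0,1,2,3}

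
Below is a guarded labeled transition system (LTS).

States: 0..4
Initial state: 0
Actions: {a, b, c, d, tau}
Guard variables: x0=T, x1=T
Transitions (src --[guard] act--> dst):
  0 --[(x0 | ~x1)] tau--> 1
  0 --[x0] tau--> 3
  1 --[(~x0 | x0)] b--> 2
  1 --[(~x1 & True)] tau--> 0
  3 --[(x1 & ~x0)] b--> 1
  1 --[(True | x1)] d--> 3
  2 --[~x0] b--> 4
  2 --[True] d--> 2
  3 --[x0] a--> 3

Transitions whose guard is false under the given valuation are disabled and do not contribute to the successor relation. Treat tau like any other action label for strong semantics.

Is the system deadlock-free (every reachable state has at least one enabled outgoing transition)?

Reach set: {0,1,2,3}
  0: tau→1  tau→3  [2 exit(s)]
  1: b→2  d→3  [2 exit(s)]
  2: d→2  [1 exit(s)]
  3: a→3  [1 exit(s)]

Answer: DEADLOCK-FREE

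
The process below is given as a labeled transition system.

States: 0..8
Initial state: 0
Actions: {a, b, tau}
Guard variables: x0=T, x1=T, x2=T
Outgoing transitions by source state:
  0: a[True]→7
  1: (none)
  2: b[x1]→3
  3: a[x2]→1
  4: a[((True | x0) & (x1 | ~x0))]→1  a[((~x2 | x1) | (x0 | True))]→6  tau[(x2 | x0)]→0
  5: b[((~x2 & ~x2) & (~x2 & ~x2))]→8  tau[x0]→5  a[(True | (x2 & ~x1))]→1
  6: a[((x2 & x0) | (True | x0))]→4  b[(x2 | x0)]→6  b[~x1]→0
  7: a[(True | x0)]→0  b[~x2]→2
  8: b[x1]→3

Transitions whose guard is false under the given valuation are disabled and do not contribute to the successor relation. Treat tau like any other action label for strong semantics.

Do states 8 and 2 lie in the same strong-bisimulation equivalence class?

Compute ~ classes (split until stable):
  round 0: {{0,1,2,3,4,5,6,7,8}}
  round 1: {{0,3,7},{1},{2,8},{4,5},{6}}
  round 2: {{0,7},{1},{2,8},{3},{4},{5},{6}}
stable after 3 split(s): 7 block(s)
class of 8: {2,8}; class of 2: {2,8}

Answer: BISIMILAR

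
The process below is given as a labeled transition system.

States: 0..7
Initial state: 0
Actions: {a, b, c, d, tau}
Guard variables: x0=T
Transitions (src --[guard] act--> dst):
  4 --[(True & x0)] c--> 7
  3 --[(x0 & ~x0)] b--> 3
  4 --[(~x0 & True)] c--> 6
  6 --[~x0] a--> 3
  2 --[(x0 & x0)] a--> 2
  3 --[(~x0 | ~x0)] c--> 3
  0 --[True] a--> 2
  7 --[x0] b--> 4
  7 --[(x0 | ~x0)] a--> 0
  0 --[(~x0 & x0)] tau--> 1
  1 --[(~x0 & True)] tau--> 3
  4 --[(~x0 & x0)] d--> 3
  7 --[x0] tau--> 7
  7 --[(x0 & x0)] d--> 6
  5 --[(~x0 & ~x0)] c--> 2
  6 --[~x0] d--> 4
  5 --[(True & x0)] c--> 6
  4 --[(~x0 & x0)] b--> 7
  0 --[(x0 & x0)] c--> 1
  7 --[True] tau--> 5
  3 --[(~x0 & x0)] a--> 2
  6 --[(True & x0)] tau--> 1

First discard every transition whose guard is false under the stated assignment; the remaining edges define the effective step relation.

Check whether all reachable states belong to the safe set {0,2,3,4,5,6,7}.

Allowed set {0,2,3,4,5,6,7}
R = {0,1,2}
  0: ✓
  1: VIOLATES
  2: ✓
witness against invariant: c → 1

Answer: INVARIANT VIOLATED at state 1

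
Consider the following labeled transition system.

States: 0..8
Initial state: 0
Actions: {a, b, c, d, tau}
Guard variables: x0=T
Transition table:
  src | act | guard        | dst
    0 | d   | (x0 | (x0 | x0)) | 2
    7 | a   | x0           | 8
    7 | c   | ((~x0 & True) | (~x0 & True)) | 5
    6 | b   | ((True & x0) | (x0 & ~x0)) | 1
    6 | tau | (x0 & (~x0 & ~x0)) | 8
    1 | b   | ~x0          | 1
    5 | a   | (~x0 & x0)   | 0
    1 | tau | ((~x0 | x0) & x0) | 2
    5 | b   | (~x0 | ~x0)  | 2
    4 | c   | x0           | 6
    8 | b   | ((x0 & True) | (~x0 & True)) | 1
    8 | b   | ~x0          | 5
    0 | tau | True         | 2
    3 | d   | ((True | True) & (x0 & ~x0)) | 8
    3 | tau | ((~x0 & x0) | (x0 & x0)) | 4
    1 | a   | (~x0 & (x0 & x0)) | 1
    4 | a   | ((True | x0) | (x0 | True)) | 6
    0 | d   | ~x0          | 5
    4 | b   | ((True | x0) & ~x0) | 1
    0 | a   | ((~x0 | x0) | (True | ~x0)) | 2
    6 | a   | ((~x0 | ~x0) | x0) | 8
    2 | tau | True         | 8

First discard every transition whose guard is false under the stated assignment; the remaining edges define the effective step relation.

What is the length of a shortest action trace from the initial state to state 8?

Layered search for 8:
  L0 = {0}
  L1 = {2}
  L2 = {8}
depth(8)=2, e.g. a·tau

Answer: 2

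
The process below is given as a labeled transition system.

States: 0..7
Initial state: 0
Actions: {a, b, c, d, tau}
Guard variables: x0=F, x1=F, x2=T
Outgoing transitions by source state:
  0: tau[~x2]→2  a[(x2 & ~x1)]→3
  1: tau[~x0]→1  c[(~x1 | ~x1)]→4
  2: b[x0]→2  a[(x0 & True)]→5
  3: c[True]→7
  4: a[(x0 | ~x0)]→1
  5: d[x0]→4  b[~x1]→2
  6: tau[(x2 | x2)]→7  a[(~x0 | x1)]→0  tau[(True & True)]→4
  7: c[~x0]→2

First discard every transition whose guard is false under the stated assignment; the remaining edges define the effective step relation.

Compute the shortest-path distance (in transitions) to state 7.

Answer: 2

Trace:
BFS to 7:
  L0 = {0}
  L1 = {3}
  L2 = {7}
first hit 7 at d=2 via a·c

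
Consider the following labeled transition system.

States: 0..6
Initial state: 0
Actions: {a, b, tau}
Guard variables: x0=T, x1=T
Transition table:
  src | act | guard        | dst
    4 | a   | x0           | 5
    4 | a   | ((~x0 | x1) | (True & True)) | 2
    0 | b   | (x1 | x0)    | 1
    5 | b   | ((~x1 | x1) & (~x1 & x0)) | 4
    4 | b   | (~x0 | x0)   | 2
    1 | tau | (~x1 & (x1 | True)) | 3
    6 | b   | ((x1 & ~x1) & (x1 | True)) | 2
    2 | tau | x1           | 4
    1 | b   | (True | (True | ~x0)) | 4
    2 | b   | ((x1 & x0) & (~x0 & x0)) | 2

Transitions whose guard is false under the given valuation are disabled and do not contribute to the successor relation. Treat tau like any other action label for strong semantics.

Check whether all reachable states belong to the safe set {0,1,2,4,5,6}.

Inv-set: {0,1,2,4,5,6}
Reach set: {0,1,2,4,5}
  0: ✓
  1: ✓
  2: ✓
  4: ✓
  5: ✓

Answer: INVARIANT HOLDS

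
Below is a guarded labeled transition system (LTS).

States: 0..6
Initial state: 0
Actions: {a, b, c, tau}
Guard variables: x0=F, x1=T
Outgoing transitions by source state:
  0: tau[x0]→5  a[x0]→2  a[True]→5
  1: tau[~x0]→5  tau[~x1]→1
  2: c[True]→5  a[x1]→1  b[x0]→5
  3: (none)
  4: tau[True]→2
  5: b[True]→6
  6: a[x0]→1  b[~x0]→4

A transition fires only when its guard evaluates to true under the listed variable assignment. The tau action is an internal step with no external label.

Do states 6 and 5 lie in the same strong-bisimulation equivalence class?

Compute ~ classes (split until stable):
  π0 = {{0,1,2,3,4,5,6}}
  π1 = {{0},{1,4},{2},{3},{5,6}}
  π2 = {{0},{1},{2},{3},{4},{5},{6}}
stable after 3 split(s): 7 block(s)
class of 6: {6}; class of 5: {5}

Answer: NOT BISIMILAR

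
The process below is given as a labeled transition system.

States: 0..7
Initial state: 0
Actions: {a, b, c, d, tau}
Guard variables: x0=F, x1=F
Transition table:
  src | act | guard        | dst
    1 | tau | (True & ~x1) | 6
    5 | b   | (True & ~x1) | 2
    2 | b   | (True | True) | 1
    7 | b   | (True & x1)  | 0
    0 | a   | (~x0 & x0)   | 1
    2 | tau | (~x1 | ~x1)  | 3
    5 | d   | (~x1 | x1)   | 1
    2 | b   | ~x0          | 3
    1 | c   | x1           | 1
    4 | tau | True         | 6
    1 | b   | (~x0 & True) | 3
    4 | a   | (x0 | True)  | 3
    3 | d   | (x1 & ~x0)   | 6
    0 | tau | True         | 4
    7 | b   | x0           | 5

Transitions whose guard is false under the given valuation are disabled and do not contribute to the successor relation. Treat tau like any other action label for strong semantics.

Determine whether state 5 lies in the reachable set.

Guard filter leaves 10 enabled edge(s).
L0 = {0}
L1 = {4}  now seen {0,4}
L2 = {3,6}  now seen {0,3,4,6}
Reach set: {0,3,4,6}

Answer: UNREACHABLE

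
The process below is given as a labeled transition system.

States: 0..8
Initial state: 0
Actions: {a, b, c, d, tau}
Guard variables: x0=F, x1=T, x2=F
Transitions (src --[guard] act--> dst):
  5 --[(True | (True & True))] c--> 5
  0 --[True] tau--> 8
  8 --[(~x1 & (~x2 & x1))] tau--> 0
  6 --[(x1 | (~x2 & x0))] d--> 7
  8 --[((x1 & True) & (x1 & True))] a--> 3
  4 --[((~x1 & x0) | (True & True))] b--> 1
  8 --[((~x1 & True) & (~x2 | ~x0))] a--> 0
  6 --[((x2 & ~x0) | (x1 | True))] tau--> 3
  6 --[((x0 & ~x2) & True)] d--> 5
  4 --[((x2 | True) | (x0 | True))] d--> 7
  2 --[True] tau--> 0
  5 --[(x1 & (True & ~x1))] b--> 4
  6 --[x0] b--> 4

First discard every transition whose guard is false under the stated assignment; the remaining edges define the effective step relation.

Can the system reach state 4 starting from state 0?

8 transition(s) survive guard evaluation.
Layer 0: {0}
Layer 1: {8}  total {0,8}
Layer 2: {3}  total {0,3,8}
Reach set: {0,3,8}

Answer: UNREACHABLE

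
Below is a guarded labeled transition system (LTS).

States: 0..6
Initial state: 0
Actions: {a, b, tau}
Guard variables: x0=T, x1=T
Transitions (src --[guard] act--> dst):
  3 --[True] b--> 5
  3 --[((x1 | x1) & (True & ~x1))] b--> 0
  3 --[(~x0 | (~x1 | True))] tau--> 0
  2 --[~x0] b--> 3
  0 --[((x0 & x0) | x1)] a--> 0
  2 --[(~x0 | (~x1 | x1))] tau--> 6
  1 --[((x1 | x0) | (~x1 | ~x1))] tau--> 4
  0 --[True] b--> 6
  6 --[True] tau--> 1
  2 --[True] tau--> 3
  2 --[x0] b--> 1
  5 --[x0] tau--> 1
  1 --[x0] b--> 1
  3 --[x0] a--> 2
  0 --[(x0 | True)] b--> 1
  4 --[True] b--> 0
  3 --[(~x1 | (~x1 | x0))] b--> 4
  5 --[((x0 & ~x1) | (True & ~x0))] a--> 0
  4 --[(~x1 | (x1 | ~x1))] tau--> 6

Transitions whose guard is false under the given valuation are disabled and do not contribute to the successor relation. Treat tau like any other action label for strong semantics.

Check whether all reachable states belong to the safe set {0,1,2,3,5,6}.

Answer: INVARIANT VIOLATED at state 4

Analysis:
Safe = {0,1,2,3,5,6}
R = {0,1,4,6}
  0: safe
  1: safe
  4: outside
  6: safe
counterexample path to 4: b·tau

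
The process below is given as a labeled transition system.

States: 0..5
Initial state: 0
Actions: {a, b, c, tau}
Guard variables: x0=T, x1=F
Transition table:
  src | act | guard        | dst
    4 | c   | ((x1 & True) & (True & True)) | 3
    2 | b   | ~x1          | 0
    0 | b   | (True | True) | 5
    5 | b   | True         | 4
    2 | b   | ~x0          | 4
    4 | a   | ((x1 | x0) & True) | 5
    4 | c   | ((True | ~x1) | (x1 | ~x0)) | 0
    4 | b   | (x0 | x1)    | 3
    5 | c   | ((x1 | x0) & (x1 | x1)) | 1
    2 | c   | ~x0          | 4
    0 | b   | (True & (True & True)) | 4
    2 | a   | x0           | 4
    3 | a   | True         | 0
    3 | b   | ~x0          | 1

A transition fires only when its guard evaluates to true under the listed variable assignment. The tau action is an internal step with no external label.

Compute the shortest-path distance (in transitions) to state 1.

Answer: UNREACHABLE

Trace:
BFS to 1:
  depth 0: {0}
  depth 1: {4,5}
  depth 2: {3}
1 never appears.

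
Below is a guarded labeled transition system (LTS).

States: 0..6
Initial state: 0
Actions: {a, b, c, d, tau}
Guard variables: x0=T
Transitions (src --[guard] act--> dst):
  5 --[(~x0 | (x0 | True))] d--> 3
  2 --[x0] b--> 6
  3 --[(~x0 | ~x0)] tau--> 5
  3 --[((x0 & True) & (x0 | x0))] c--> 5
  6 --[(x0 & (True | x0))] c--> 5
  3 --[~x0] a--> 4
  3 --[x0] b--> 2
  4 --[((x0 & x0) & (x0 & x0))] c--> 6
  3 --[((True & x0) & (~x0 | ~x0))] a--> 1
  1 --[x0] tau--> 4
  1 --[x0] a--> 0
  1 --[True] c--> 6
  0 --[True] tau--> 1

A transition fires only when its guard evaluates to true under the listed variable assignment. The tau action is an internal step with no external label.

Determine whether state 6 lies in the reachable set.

After dropping false guards: 10 live edges.
L0 = {0}
L1 = {1}  now seen {0,1}
L2 = {4,6}  now seen {0,1,4,6}
L3 = {5}  now seen {0,1,4,5,6}
L4 = {3}  now seen {0,1,3,4,5,6}
L5 = {2}  now seen {0,1,2,3,4,5,6}
Reach set: {0,1,2,3,4,5,6}
trace reaching 6: tau·c

Answer: REACHABLE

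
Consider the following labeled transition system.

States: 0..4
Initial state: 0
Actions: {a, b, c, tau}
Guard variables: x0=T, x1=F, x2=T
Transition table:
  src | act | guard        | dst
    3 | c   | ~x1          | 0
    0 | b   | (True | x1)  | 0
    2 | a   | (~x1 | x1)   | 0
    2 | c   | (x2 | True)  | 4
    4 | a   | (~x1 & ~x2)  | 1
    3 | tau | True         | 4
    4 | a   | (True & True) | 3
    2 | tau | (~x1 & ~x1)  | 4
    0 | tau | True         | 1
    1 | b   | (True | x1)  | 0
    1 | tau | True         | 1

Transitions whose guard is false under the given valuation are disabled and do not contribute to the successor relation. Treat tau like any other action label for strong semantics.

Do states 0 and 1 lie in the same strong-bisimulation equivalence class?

Answer: BISIMILAR

Working:
Bisimulation quotient by refinement:
  P[0] = {{0,1,2,3,4}}
  P[1] = {{0,1},{2},{3},{4}}
Fixed point at round 2; 4 class(es).
[0]={0,1}  [1]={0,1}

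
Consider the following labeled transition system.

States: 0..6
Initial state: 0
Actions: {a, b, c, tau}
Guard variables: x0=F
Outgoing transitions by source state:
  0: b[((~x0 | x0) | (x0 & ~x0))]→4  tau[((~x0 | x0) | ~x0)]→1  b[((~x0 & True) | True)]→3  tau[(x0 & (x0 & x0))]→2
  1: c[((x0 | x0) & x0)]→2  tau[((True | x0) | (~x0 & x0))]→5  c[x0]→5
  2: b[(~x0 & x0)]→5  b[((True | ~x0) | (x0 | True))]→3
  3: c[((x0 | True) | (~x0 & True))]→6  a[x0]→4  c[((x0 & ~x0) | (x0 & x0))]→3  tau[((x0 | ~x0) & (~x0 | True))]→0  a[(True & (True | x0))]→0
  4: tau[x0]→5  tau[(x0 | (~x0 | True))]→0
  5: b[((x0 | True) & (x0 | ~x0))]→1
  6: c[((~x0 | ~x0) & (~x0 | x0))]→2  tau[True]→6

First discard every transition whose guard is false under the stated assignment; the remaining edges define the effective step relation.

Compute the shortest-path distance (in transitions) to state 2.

BFS to 2:
  Layer 0: {0}
  Layer 1: {1,3,4}
  Layer 2: {5,6}
  Layer 3: {2}
depth(2)=3, e.g. b·c·c

Answer: 3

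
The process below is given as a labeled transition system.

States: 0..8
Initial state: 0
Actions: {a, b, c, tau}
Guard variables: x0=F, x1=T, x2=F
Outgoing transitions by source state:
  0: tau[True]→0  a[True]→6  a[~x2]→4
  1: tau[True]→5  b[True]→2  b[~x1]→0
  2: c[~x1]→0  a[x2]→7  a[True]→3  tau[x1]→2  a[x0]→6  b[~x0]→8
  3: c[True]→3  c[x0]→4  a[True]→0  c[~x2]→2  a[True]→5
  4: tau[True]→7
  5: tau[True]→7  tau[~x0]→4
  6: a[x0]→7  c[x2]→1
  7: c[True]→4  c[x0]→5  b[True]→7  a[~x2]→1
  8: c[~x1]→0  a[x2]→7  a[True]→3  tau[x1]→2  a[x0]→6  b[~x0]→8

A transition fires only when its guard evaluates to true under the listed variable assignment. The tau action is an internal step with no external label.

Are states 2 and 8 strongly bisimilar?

Answer: BISIMILAR

Trace:
Bisimulation quotient by refinement:
  P[0] = {{0,1,2,3,4,5,6,7,8}}
  P[1] = {{0},{1},{2,8},{3},{4,5},{6},{7}}
  P[2] = {{0},{1},{2,8},{3},{4},{5},{6},{7}}
Fixed point at round 3; 8 class(es).
class of 2: {2,8}; class of 8: {2,8}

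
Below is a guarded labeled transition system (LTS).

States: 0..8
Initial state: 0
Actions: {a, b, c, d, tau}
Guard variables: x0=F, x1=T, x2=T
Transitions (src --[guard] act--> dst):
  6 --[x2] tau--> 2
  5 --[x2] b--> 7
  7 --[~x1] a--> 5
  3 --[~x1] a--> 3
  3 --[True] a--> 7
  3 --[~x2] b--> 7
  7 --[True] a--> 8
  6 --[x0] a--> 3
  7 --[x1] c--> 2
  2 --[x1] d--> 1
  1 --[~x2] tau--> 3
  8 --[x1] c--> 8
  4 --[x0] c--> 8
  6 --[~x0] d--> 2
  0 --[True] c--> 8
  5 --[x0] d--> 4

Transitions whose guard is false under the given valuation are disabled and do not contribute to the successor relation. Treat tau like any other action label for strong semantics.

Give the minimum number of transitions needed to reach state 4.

Answer: UNREACHABLE

Working:
Layered search for 4:
  Layer 0: {0}
  Layer 1: {8}
4 never appears.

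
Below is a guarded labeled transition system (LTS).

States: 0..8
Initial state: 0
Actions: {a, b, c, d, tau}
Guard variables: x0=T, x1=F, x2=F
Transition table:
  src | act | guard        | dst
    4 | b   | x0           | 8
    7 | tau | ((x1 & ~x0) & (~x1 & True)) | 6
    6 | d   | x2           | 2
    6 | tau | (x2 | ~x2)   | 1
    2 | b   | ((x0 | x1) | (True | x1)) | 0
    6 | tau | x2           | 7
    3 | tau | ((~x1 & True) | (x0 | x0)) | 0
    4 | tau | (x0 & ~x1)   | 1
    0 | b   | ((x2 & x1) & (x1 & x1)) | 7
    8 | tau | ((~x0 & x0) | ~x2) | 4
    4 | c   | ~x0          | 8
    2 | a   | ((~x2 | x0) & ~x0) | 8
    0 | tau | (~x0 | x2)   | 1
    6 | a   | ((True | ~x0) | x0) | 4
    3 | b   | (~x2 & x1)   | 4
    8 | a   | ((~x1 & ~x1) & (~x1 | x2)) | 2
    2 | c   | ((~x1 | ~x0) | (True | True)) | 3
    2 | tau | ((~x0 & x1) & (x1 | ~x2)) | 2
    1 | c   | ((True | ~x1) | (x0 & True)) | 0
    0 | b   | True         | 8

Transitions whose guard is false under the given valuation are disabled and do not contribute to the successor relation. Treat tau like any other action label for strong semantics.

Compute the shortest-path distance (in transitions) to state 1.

Answer: 3

Analysis:
Layered search for 1:
  depth 0: {0}
  depth 1: {8}
  depth 2: {2,4}
  depth 3: {1,3}
first hit 1 at d=3 via b·tau·tau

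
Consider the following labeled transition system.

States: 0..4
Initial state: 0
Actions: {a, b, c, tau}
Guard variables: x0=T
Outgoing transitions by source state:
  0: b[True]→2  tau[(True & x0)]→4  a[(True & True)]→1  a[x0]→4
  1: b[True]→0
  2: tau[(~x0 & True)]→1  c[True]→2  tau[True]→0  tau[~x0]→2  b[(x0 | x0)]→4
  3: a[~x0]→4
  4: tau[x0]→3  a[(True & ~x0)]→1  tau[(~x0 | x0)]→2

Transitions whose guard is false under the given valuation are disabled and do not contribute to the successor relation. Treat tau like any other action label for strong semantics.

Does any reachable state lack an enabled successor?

Answer: DEADLOCK at state 3

Trace:
Reachable = {0,1,2,3,4}
  0: a→1  a→4  b→2  tau→4  [deg 4]
  1: b→0  [deg 1]
  2: b→4  c→2  tau→0  [deg 3]
  3: ∅  [no exit]
  4: tau→2  tau→3  [deg 2]
witness 3: tau·tau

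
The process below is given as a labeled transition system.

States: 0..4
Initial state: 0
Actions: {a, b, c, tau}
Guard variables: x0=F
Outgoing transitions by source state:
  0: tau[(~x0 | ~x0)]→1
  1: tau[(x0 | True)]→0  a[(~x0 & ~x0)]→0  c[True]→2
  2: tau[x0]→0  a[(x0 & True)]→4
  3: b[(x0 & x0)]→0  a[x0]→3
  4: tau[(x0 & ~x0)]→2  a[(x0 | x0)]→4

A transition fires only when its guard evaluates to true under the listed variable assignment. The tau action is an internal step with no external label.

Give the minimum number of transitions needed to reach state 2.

Layered search for 2:
  Layer 0: {0}
  Layer 1: {1}
  Layer 2: {2}
first hit 2 at d=2 via tau·c

Answer: 2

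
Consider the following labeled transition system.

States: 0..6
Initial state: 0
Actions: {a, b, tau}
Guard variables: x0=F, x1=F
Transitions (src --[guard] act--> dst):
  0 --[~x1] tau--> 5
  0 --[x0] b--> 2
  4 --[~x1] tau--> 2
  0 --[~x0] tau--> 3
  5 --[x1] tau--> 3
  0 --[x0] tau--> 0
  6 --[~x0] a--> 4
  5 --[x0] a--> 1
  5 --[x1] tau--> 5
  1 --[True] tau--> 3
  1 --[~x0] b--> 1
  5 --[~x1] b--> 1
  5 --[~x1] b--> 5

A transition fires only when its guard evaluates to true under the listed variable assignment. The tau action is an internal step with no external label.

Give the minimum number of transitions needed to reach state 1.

Answer: 2

Analysis:
BFS to 1:
  L0 = {0}
  L1 = {3,5}
  L2 = {1}
first hit 1 at d=2 via tau·b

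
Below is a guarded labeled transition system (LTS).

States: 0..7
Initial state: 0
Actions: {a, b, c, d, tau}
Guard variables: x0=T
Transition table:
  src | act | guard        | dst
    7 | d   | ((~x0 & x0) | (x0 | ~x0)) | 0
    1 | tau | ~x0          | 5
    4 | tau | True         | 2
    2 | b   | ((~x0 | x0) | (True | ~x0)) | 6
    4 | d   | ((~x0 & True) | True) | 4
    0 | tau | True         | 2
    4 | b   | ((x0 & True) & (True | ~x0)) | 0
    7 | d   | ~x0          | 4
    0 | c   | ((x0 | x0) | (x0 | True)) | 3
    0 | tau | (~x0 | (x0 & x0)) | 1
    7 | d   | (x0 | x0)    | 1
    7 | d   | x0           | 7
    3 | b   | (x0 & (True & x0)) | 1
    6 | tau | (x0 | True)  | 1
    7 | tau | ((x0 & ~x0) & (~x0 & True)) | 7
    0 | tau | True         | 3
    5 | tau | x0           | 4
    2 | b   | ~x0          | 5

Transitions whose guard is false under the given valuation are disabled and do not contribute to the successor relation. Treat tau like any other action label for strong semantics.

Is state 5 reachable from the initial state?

Answer: UNREACHABLE

Working:
After dropping false guards: 14 live edges.
depth 0: {0}
depth 1: {1,2,3}  cumulative {0,1,2,3}
depth 2: {6}  cumulative {0,1,2,3,6}
Reach set: {0,1,2,3,6}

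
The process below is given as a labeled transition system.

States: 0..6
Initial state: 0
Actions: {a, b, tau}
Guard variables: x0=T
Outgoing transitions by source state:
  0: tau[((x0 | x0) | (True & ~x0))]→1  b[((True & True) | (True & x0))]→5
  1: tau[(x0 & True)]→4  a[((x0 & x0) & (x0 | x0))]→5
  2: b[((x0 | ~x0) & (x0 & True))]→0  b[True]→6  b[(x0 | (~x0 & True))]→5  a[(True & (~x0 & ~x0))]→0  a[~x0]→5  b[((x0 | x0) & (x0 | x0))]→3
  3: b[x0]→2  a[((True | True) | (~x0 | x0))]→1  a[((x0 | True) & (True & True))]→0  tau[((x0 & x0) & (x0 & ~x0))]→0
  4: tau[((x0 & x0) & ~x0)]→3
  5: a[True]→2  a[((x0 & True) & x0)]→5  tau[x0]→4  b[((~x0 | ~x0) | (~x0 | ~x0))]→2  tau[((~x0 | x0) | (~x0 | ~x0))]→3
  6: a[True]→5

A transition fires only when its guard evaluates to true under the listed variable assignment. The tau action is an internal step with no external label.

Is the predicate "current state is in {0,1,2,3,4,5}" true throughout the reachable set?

Answer: INVARIANT VIOLATED at state 6

Analysis:
Allowed set {0,1,2,3,4,5}
Reachable = {0,1,2,3,4,5,6}
  0: ok
  1: ok
  2: ok
  3: ok
  4: ok
  5: ok
  6: VIOLATES
counterexample path to 6: b·a·b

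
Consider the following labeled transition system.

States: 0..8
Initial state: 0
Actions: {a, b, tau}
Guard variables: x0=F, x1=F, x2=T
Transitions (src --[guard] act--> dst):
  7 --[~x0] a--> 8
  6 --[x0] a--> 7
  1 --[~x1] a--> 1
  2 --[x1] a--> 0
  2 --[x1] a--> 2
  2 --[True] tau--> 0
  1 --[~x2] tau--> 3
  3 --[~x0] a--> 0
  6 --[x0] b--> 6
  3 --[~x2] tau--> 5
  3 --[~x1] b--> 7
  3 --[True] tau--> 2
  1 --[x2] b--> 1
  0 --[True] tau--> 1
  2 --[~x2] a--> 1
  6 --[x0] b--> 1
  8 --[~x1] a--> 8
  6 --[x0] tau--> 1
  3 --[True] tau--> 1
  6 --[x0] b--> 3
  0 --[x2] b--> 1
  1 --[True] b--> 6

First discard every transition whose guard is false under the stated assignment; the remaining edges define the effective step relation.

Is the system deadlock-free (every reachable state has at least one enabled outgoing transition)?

Reachable = {0,1,6}
  0: b→1  tau→1  [deg 2]
  1: a→1  b→1  b→6  [deg 3]
  6: ∅  [STUCK]
trace reaching 6: tau·b

Answer: DEADLOCK at state 6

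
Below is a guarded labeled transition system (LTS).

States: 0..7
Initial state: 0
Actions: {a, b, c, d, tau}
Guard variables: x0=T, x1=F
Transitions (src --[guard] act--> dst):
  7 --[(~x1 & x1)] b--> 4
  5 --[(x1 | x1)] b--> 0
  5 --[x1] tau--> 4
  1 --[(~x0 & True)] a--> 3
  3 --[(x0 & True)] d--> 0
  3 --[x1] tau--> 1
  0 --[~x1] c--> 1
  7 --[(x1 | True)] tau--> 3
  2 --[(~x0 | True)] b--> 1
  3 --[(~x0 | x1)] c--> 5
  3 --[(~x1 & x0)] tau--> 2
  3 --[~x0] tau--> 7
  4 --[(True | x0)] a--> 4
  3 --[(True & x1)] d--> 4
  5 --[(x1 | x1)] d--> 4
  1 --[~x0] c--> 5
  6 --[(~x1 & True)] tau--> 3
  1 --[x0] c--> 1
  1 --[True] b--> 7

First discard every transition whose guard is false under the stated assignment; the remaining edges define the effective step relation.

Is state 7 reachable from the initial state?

Answer: REACHABLE

Working:
After dropping false guards: 9 live edges.
L0 = {0}
L1 = {1}  now seen {0,1}
L2 = {7}  now seen {0,1,7}
L3 = {3}  now seen {0,1,3,7}
L4 = {2}  now seen {0,1,2,3,7}
R = {0,1,2,3,7}
Path to 7: c·b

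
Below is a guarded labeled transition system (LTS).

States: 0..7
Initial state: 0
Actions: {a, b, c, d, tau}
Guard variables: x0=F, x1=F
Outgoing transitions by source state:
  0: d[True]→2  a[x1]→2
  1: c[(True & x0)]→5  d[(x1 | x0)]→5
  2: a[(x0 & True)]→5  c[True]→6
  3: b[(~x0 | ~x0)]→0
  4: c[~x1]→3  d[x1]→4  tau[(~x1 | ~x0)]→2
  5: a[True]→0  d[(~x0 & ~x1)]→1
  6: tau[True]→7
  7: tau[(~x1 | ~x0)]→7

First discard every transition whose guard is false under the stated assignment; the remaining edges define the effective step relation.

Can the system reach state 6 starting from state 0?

Answer: REACHABLE

Working:
9 transition(s) survive guard evaluation.
L0 = {0}
L1 = {2}  now seen {0,2}
L2 = {6}  now seen {0,2,6}
L3 = {7}  now seen {0,2,6,7}
R = {0,2,6,7}
trace reaching 6: d·c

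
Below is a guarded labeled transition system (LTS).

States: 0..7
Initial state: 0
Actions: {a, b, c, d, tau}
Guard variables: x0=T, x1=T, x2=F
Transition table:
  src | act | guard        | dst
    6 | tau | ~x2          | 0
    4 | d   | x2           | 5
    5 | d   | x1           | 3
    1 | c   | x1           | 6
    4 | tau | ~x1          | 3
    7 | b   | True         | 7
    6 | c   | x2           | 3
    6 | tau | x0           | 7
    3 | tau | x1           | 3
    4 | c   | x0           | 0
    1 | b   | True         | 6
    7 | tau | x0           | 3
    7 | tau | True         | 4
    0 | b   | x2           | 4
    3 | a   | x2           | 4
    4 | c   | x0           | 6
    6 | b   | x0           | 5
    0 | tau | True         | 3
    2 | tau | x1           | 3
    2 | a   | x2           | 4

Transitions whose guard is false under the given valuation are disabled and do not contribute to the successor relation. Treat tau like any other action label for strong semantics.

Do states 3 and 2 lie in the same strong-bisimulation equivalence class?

Bisimulation quotient by refinement:
  round 0: {{0,1,2,3,4,5,6,7}}
  round 1: {{0,2,3},{1},{4},{5},{6,7}}
  round 2: {{0,2,3},{1},{4},{5},{6},{7}}
Fixed point at round 3; 6 class(es).
class of 3: {0,2,3}; class of 2: {0,2,3}

Answer: BISIMILAR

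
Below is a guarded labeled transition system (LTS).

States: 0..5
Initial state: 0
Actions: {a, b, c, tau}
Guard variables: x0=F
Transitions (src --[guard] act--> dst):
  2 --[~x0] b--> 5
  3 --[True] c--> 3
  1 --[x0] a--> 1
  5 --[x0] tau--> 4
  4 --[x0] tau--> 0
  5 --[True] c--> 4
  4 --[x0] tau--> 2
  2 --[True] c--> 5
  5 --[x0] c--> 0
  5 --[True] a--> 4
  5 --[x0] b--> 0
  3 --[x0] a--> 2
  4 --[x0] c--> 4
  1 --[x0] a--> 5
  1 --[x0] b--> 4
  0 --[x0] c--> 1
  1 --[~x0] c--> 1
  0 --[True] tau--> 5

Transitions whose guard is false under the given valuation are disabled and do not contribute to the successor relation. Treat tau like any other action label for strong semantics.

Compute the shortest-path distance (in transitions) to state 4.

Answer: 2

Analysis:
Layered search for 4:
  Layer 0: {0}
  Layer 1: {5}
  Layer 2: {4}
first hit 4 at d=2 via tau·a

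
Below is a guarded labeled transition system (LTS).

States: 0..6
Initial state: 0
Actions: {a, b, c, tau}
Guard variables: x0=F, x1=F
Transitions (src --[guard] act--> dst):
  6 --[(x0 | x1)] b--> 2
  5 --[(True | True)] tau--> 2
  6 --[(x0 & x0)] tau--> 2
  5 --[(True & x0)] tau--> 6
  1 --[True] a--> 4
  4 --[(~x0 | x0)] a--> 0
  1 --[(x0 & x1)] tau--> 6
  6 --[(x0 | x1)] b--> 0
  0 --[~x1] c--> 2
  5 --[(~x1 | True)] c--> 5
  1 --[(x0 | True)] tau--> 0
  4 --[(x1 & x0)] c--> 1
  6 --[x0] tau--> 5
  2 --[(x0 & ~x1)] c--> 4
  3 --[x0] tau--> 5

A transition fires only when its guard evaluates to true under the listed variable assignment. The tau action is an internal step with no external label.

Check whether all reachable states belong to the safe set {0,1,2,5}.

Answer: INVARIANT HOLDS

Trace:
Allowed set {0,1,2,5}
Reach set: {0,2}
  0: ✓
  2: ✓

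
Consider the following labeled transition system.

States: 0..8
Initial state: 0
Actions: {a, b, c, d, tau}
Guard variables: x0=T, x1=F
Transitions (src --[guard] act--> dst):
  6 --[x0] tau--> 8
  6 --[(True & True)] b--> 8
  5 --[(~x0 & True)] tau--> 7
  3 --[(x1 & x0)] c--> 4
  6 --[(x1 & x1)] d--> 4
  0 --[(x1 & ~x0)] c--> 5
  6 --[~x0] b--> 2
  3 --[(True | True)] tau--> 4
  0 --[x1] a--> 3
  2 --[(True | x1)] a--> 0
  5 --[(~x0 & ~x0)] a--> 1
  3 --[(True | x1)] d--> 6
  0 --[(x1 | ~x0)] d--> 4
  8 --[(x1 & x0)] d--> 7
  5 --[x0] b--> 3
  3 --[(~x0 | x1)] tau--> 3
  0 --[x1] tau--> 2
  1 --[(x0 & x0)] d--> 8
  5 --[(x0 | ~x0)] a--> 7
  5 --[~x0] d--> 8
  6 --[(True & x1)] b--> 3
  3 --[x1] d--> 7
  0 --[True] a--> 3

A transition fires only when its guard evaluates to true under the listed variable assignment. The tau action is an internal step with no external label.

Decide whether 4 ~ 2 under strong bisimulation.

Bisimulation quotient by refinement:
  P[0] = {{0,1,2,3,4,5,6,7,8}}
  P[1] = {{0,2},{1},{3},{4,7,8},{5},{6}}
  P[2] = {{0},{1},{2},{3},{4,7,8},{5},{6}}
stable after 3 split(s): 7 block(s)
class of 4: {4,7,8}; class of 2: {2}

Answer: NOT BISIMILAR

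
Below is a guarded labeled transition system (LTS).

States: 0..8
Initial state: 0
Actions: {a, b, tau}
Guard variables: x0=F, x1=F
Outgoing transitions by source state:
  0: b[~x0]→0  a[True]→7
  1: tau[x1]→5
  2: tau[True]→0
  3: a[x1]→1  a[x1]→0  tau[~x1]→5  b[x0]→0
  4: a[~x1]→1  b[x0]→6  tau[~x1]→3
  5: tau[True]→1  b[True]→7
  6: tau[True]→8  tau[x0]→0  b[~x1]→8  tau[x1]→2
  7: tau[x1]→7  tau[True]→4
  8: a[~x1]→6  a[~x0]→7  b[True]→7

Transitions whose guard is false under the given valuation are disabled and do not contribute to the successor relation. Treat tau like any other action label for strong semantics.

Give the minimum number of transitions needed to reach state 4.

Answer: 2

Analysis:
Layered search for 4:
  Layer 0: {0}
  Layer 1: {7}
  Layer 2: {4}
depth(4)=2, e.g. a·tau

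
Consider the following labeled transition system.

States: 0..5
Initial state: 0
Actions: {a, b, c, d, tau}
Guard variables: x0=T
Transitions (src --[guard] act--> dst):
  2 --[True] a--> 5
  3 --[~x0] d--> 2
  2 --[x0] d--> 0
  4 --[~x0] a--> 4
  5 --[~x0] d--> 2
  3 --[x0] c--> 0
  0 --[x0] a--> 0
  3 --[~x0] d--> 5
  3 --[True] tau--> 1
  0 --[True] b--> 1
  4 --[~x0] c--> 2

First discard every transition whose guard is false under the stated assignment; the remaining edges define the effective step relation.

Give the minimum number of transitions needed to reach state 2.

Breadth-first toward 2:
  Layer 0: {0}
  Layer 1: {1}
2 never appears.

Answer: UNREACHABLE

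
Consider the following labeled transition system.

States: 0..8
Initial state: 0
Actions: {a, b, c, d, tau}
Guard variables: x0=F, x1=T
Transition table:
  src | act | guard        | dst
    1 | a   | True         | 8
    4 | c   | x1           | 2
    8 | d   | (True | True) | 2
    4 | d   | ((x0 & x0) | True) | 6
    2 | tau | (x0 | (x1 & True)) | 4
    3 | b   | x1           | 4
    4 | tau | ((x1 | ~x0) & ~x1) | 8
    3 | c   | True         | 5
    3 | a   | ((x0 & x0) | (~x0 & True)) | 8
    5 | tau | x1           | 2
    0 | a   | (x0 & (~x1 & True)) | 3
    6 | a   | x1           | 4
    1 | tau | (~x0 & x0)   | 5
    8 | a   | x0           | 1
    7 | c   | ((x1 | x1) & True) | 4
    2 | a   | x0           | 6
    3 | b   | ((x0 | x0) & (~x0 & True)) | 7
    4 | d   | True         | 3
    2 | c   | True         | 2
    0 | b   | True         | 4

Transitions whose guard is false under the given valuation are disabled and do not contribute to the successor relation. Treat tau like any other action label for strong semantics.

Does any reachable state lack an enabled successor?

Answer: DEADLOCK-FREE

Analysis:
Reachable = {0,2,3,4,5,6,8}
  0: b→4  [deg 1]
  2: c→2  tau→4  [deg 2]
  3: a→8  b→4  c→5  [deg 3]
  4: c→2  d→3  d→6  [deg 3]
  5: tau→2  [deg 1]
  6: a→4  [deg 1]
  8: d→2  [deg 1]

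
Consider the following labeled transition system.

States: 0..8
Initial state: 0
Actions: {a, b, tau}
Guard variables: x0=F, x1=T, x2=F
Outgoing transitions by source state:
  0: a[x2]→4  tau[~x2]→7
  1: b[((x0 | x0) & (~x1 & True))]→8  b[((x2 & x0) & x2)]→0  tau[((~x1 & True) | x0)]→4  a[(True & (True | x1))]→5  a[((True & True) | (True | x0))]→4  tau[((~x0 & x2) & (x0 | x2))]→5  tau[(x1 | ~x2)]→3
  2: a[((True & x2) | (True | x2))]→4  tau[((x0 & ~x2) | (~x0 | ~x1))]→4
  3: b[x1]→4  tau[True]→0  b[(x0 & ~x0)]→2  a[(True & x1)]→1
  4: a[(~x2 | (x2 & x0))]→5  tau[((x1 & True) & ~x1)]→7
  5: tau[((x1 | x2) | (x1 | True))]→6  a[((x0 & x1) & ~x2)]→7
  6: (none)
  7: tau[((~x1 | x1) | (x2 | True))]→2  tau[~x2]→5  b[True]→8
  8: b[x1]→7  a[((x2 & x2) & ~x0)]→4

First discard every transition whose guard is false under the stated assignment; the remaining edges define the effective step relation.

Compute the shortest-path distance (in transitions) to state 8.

Answer: 2

Working:
BFS to 8:
  L0 = {0}
  L1 = {7}
  L2 = {2,5,8}
8 enters at depth 2; path tau·b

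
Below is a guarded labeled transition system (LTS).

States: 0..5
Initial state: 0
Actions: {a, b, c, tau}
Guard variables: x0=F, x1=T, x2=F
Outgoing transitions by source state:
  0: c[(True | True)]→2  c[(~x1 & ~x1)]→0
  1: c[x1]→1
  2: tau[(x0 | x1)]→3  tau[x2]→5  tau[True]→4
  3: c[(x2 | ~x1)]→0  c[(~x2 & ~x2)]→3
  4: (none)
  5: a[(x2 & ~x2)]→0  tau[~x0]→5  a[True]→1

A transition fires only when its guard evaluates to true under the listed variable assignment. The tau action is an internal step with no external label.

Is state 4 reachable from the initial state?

Guard filter leaves 7 enabled edge(s).
Layer 0: {0}
Layer 1: {2}  total {0,2}
Layer 2: {3,4}  total {0,2,3,4}
R = {0,2,3,4}
trace reaching 4: c·tau

Answer: REACHABLE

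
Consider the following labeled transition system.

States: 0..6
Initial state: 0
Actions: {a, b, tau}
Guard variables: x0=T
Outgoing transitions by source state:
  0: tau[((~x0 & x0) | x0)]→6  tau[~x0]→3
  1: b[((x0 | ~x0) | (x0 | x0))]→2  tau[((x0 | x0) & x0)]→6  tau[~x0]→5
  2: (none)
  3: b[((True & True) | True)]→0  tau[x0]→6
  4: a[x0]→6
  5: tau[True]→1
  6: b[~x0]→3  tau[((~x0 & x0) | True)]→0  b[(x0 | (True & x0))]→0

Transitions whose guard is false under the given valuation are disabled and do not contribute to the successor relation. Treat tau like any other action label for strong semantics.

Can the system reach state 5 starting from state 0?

Answer: UNREACHABLE

Analysis:
9 transition(s) survive guard evaluation.
depth 0: {0}
depth 1: {6}  total {0,6}
R = {0,6}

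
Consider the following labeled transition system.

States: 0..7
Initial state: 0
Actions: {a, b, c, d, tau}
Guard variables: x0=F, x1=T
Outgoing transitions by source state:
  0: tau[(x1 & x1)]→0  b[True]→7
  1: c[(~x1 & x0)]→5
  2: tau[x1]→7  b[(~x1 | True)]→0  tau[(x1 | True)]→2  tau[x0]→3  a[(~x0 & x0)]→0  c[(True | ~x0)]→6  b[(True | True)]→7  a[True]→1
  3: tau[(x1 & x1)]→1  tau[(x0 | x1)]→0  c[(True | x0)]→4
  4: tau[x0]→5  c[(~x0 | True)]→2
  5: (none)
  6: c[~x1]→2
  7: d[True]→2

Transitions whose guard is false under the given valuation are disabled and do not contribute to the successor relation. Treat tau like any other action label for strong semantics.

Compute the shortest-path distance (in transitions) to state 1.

Answer: 3

Trace:
BFS to 1:
  L0 = {0}
  L1 = {7}
  L2 = {2}
  L3 = {1,6}
1 enters at depth 3; path b·d·a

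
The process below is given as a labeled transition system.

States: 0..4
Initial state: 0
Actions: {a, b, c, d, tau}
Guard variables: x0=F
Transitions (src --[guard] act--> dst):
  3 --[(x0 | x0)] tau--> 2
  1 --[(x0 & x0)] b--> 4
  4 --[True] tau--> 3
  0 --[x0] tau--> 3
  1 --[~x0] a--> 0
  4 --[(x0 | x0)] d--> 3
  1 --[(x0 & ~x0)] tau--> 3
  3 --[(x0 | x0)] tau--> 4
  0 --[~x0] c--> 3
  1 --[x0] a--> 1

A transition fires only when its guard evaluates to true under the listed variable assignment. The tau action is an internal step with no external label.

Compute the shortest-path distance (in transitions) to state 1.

Layered search for 1:
  Layer 0: {0}
  Layer 1: {3}
1 never appears.

Answer: UNREACHABLE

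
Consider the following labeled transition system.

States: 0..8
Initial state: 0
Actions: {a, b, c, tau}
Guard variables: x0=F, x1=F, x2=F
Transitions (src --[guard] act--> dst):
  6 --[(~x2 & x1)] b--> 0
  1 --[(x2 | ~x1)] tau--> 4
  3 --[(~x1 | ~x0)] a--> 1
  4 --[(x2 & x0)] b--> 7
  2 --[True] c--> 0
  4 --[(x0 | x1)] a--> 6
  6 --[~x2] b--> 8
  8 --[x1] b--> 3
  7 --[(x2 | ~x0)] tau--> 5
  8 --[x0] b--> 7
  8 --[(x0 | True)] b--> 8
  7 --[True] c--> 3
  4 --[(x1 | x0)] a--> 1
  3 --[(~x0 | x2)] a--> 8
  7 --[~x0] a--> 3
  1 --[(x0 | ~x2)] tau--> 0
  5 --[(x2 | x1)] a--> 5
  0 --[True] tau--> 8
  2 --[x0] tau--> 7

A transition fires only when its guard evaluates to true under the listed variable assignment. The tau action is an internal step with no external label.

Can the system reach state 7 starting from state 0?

Answer: UNREACHABLE

Working:
After dropping false guards: 11 live edges.
L0 = {0}
L1 = {8}  cumulative {0,8}
Reachable = {0,8}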